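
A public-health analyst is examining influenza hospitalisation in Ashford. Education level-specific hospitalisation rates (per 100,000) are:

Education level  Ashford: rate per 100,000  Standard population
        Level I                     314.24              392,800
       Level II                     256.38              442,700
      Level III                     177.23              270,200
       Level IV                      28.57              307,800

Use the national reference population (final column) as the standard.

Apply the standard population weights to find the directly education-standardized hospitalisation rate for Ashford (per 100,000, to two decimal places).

207.72

Standard total = 1,413,500; weights = 0.2779, 0.3132, 0.1912, 0.2178.
Standardized rate: 0.2779×314.24 + 0.3132×256.38 + 0.1912×177.23 + 0.2178×28.57 = 207.7215 per 100,000.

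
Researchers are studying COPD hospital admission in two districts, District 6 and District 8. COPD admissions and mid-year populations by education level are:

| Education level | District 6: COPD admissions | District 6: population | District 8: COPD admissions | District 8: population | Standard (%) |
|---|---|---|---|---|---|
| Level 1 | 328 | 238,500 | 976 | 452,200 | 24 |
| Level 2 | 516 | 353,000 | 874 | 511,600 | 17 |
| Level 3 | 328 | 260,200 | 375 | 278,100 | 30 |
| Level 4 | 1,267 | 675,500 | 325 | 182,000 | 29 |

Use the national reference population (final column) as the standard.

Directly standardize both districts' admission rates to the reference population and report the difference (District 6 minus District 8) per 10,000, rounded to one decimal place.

-2.3

Education-specific rates per 10,000 for District 6: 13.75, 14.62, 12.61, 18.76.
For District 8: 21.58, 17.08, 13.48, 17.86.
Standard weights: 0.24, 0.17, 0.30, 0.29.
District 6: 0.2400×13.75 + 0.1700×14.62 + 0.3000×12.61 + 0.2900×18.76 = 15.0067 per 10,000.
District 8: 0.2400×21.58 + 0.1700×17.08 + 0.3000×13.48 + 0.2900×17.86 = 17.3081 per 10,000.
Difference = 15.0067 − 17.3081 = -2.3014.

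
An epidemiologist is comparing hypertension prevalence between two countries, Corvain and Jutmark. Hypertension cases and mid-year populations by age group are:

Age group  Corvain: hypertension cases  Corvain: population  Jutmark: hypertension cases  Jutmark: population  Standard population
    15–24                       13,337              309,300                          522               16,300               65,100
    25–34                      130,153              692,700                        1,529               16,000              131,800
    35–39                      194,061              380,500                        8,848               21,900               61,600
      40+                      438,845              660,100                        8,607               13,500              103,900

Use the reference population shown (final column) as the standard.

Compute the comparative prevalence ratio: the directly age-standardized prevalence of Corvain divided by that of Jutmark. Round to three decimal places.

Age-specific rates per 1,000 for Corvain: 43.120, 187.892, 510.016, 664.816.
For Jutmark: 32.025, 95.562, 404.018, 637.556.
Standard total = 362,400; weights = 0.1796, 0.3637, 0.1700, 0.2867.
Corvain: 0.1796×43.120 + 0.3637×187.892 + 0.1700×510.016 + 0.2867×664.816 = 353.3738 per 1,000.
Jutmark: 0.1796×32.025 + 0.3637×95.562 + 0.1700×404.018 + 0.2867×637.556 = 291.9688 per 1,000.
Ratio = 353.3738 ÷ 291.9688 = 1.21031.

1.210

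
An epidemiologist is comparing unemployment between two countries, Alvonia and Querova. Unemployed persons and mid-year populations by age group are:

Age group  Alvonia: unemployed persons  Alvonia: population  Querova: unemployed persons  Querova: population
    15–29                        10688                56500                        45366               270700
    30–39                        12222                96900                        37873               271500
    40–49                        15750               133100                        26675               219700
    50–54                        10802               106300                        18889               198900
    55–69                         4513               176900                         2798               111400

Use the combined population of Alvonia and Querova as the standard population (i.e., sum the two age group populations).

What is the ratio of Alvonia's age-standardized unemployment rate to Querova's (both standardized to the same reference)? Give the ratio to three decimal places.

1.017

Age-specific rates per 1000 for Alvonia: 189.168, 126.130, 118.332, 101.618, 25.512.
For Querova: 167.588, 139.495, 121.416, 94.967, 25.117.
Combined standard total = 1641900; weights = 0.1993, 0.2244, 0.2149, 0.1859, 0.1756.
Alvonia: 0.1993×189.168 + 0.2244×126.130 + 0.2149×118.332 + 0.1859×101.618 + 0.1756×25.512 = 114.7929 per 1000.
Querova: 0.1993×167.588 + 0.2244×139.495 + 0.2149×121.416 + 0.1859×94.967 + 0.1756×25.117 = 112.8482 per 1000.
Ratio = 114.7929 ÷ 112.8482 = 1.01723.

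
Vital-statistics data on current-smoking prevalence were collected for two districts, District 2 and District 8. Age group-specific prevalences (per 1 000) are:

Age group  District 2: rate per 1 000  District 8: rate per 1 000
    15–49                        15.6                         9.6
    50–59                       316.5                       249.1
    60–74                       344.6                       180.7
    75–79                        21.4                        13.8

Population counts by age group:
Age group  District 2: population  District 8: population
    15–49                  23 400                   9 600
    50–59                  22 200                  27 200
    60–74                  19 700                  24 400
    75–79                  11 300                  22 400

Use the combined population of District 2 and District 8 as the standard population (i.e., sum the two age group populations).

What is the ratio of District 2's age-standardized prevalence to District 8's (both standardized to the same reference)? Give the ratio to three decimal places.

Combined standard total = 160 200; weights = 0.2060, 0.3084, 0.2753, 0.2104.
District 2: 0.2060×15.6 + 0.3084×316.5 + 0.2753×344.6 + 0.2104×21.4 = 200.1744 per 1 000.
District 8: 0.2060×9.6 + 0.3084×249.1 + 0.2753×180.7 + 0.2104×13.8 = 131.4374 per 1 000.
Ratio = 200.1744 ÷ 131.4374 = 1.52296.

1.523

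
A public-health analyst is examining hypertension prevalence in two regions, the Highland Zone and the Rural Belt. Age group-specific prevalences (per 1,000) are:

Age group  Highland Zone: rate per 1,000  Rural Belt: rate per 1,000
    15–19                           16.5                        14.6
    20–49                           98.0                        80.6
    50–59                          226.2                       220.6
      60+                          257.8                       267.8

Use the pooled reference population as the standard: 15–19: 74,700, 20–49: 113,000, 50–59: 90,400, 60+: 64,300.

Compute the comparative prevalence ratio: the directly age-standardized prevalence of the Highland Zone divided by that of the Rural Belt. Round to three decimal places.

Standard total = 342,400; weights = 0.2182, 0.3300, 0.2640, 0.1878.
The Highland Zone: 0.2182×16.5 + 0.3300×98.0 + 0.2640×226.2 + 0.1878×257.8 = 144.0758 per 1,000.
The Rural Belt: 0.2182×14.6 + 0.3300×80.6 + 0.2640×220.6 + 0.1878×267.8 = 138.3183 per 1,000.
Ratio = 144.0758 ÷ 138.3183 = 1.04163.

1.042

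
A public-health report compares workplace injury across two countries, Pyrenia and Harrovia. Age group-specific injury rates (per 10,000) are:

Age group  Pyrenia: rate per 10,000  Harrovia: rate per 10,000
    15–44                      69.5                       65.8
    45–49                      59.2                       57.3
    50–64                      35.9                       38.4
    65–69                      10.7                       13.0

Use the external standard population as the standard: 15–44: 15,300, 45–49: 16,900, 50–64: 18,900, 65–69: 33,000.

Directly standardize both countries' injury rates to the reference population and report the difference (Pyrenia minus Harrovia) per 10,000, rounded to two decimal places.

-0.41

Standard total = 84,100; weights = 0.1819, 0.2010, 0.2247, 0.3924.
Pyrenia: 0.1819×69.5 + 0.2010×59.2 + 0.2247×35.9 + 0.3924×10.7 = 36.8067 per 10,000.
Harrovia: 0.1819×65.8 + 0.2010×57.3 + 0.2247×38.4 + 0.3924×13.0 = 37.2161 per 10,000.
Difference = 36.8067 − 37.2161 = -0.4094.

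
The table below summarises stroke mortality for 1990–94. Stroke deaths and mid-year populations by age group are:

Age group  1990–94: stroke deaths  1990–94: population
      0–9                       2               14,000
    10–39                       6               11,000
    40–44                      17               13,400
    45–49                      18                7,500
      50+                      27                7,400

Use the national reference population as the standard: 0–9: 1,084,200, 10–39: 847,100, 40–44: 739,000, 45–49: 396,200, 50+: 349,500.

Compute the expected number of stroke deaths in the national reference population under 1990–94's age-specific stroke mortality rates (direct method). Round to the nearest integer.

3781

Age-specific rates per 100,000 for 1990–94: 14.29, 54.55, 126.87, 240.00, 364.86.
Expected stroke deaths = Σ (standard pop × age-specific rate ÷ 100,000)
= 1,084,200×14.29/100,000 + 847,100×54.55/100,000 + 739,000×126.87/100,000 + 396,200×240.00/100,000 + 349,500×364.86/100,000
= 154.89 + 462.05 + 937.54 + 950.88 + 1275.20 = 3780.56.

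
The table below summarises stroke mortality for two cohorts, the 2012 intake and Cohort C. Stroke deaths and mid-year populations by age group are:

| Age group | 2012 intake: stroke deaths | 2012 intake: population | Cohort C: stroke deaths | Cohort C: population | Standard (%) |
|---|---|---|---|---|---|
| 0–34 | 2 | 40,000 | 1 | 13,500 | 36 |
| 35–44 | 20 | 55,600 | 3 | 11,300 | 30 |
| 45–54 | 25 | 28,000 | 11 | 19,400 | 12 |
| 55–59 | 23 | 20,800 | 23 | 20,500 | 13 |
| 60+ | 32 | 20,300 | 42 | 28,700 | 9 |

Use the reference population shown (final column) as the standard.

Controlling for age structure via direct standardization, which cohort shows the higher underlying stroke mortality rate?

Age-specific rates per 100,000 for the 2012 intake: 5.00, 35.97, 89.29, 110.58, 157.64.
For Cohort C: 7.41, 26.55, 56.70, 112.20, 146.34.
Standard weights: 0.36, 0.30, 0.12, 0.13, 0.09.
The 2012 intake: 0.3600×5.00 + 0.3000×35.97 + 0.1200×89.29 + 0.1300×110.58 + 0.0900×157.64 = 51.8678 per 100,000.
Cohort C: 0.3600×7.41 + 0.3000×26.55 + 0.1200×56.70 + 0.1300×112.20 + 0.0900×146.34 = 45.1915 per 100,000.
The crude rates (61.93 vs 85.65) would put Cohort C higher, but that reflects its age composition; once standardized to a common age structure, the 2012 intake has the higher underlying rate.

2012 intake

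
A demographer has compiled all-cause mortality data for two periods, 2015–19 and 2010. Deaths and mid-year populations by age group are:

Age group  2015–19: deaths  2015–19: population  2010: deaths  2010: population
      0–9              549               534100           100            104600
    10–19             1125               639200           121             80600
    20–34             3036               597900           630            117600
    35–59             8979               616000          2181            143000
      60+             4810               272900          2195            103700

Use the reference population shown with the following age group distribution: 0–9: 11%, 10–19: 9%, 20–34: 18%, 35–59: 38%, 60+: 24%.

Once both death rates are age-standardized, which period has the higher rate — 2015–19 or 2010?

2010

Age-specific rates per 100000 for 2015–19: 102.79, 176.00, 507.78, 1457.63, 1762.55.
For 2010: 95.60, 150.12, 535.71, 1525.17, 2116.68.
Standard weights: 0.11, 0.09, 0.18, 0.38, 0.24.
2015–19: 0.1100×102.79 + 0.0900×176.00 + 0.1800×507.78 + 0.3800×1457.63 + 0.2400×1762.55 = 1095.4583 per 100000.
2010: 0.1100×95.60 + 0.0900×150.12 + 0.1800×535.71 + 0.3800×1525.17 + 0.2400×2116.68 = 1208.0263 per 100000.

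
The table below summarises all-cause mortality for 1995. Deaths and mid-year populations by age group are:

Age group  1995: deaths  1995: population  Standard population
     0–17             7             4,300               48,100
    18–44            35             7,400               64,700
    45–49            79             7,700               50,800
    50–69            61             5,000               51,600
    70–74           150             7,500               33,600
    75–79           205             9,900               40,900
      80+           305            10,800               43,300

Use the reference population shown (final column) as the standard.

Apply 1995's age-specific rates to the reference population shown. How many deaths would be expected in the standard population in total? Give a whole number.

Age-specific rates per 100,000 for 1995: 162.79, 472.97, 1025.97, 1220.00, 2000.00, 2070.71, 2824.07.
Expected deaths = Σ (standard pop × age-specific rate ÷ 100,000)
= 48,100×162.79/100,000 + 64,700×472.97/100,000 + 50,800×1025.97/100,000 + 51,600×1220.00/100,000 + 33,600×2000.00/100,000 + 40,900×2070.71/100,000 + 43,300×2824.07/100,000
= 78.30 + 306.01 + 521.19 + 629.52 + 672.00 + 846.92 + 1222.82 = 4276.77.

4277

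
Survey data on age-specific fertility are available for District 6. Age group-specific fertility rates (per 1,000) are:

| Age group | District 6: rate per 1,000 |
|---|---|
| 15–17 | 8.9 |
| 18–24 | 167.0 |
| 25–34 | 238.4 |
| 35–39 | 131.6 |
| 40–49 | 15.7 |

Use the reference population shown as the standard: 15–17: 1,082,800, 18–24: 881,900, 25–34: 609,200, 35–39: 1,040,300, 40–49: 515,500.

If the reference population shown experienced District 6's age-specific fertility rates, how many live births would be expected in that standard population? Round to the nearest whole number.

Expected live births = Σ (standard pop × age-specific rate ÷ 1,000)
= 1,082,800×8.9/1,000 + 881,900×167.0/1,000 + 609,200×238.4/1,000 + 1,040,300×131.6/1,000 + 515,500×15.7/1,000
= 9636.92 + 147277.30 + 145233.28 + 136903.48 + 8093.35 = 447144.33.

447144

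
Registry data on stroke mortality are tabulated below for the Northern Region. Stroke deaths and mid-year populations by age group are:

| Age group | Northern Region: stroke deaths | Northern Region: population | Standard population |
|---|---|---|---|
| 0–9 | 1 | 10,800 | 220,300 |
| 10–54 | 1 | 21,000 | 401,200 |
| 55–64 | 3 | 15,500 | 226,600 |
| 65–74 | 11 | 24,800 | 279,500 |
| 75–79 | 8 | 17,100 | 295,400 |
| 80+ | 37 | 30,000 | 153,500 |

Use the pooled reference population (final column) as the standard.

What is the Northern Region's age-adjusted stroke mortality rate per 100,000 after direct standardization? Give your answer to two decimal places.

33.93

Age-specific rates per 100,000 for the Northern Region: 9.26, 4.76, 19.35, 44.35, 46.78, 123.33.
Standard total = 1,576,500; weights = 0.1397, 0.2545, 0.1437, 0.1773, 0.1874, 0.0974.
Standardized rate: 0.1397×9.26 + 0.2545×4.76 + 0.1437×19.35 + 0.1773×44.35 + 0.1874×46.78 + 0.0974×123.33 = 33.9263 per 100,000.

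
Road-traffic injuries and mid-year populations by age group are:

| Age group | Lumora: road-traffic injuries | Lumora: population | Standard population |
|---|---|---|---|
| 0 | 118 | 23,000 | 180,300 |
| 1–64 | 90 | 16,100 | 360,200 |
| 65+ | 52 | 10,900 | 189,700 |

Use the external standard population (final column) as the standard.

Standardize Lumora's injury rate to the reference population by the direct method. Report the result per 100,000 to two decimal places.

Age-specific rates per 100,000 for Lumora: 513.04, 559.01, 477.06.
Standard total = 730,200; weights = 0.2469, 0.4933, 0.2598.
Standardized rate: 0.2469×513.04 + 0.4933×559.01 + 0.2598×477.06 = 526.3693 per 100,000.

526.37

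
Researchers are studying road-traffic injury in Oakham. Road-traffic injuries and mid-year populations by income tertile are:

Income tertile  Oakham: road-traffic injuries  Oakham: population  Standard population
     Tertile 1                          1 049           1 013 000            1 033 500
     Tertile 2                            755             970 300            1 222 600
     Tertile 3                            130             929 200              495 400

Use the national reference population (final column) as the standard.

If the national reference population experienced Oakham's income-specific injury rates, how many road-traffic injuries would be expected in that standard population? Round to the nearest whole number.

Income-specific rates per 100 000 for Oakham: 103.55, 77.81, 13.99.
Expected road-traffic injuries = Σ (standard pop × income-specific rate ÷ 100 000)
= 1 033 500×103.55/100 000 + 1 222 600×77.81/100 000 + 495 400×13.99/100 000
= 1070.23 + 951.32 + 69.31 = 2090.85.

2091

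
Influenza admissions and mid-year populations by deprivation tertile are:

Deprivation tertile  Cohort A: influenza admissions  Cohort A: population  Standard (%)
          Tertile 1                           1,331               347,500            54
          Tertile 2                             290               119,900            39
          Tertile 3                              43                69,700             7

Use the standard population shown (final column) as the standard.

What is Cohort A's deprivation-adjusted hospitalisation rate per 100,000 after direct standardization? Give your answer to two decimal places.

Deprivation-specific rates per 100,000 for Cohort A: 383.02, 241.87, 61.69.
Standard weights: 0.54, 0.39, 0.07.
Standardized rate: 0.5400×383.02 + 0.3900×241.87 + 0.0700×61.69 = 305.4788 per 100,000.

305.48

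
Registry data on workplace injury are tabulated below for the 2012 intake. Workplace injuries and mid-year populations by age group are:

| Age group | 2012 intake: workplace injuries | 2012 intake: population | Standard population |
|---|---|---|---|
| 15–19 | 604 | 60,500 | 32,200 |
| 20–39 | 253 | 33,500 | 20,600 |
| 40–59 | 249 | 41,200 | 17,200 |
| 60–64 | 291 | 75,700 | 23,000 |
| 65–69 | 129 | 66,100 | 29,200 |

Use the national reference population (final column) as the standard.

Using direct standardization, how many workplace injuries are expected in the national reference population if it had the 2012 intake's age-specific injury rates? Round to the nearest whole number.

Age-specific rates per 10,000 for the 2012 intake: 99.83, 75.52, 60.44, 38.44, 19.52.
Expected workplace injuries = Σ (standard pop × age-specific rate ÷ 10,000)
= 32,200×99.83/10,000 + 20,600×75.52/10,000 + 17,200×60.44/10,000 + 23,000×38.44/10,000 + 29,200×19.52/10,000
= 321.47 + 155.58 + 103.95 + 88.41 + 56.99 = 726.40.

726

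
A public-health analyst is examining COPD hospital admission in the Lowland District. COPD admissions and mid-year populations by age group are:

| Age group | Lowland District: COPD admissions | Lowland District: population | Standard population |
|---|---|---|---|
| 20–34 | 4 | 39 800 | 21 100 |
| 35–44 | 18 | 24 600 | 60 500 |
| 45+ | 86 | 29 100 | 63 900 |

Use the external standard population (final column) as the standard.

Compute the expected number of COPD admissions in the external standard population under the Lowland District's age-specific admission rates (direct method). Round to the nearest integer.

Age-specific rates per 10 000 for the Lowland District: 1.01, 7.32, 29.55.
Expected COPD admissions = Σ (standard pop × age-specific rate ÷ 10 000)
= 21 100×1.01/10 000 + 60 500×7.32/10 000 + 63 900×29.55/10 000
= 2.12 + 44.27 + 188.85 = 235.23.

235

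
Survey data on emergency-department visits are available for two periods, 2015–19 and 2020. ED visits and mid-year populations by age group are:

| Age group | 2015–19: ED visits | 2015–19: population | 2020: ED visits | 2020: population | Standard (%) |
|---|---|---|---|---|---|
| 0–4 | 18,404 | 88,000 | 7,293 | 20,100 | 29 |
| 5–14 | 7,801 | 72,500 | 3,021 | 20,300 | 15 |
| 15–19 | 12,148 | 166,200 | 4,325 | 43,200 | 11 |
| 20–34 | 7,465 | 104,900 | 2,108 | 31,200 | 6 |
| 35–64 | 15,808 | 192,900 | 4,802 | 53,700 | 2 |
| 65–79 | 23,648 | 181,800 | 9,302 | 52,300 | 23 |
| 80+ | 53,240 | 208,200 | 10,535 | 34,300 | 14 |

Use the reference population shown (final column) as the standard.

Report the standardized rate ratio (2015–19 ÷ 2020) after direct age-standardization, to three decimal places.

0.685

Age-specific rates per 1,000 for 2015–19: 209.136, 107.600, 73.093, 71.163, 81.949, 130.077, 255.716.
For 2020: 362.836, 148.818, 100.116, 67.564, 89.423, 177.859, 307.143.
Standard weights: 0.29, 0.15, 0.11, 0.06, 0.02, 0.23, 0.14.
2015–19: 0.2900×209.136 + 0.1500×107.600 + 0.1100×73.093 + 0.0600×71.163 + 0.0200×81.949 + 0.2300×130.077 + 0.1400×255.716 = 156.4564 per 1,000.
2020: 0.2900×362.836 + 0.1500×148.818 + 0.1100×100.116 + 0.0600×67.564 + 0.0200×89.423 + 0.2300×177.859 + 0.1400×307.143 = 228.3075 per 1,000.
Ratio = 156.4564 ÷ 228.3075 = 0.68529.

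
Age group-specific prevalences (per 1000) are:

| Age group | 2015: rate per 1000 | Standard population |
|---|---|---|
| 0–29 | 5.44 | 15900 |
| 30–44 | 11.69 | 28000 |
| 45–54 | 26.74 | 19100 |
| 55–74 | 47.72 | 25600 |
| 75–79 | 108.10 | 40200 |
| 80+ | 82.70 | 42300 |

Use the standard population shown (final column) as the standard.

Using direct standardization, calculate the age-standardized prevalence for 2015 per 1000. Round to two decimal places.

Standard total = 171100; weights = 0.0929, 0.1636, 0.1116, 0.1496, 0.2350, 0.2472.
Standardized rate: 0.0929×5.44 + 0.1636×11.69 + 0.1116×26.74 + 0.1496×47.72 + 0.2350×108.10 + 0.2472×82.70 = 58.3870 per 1000.

58.39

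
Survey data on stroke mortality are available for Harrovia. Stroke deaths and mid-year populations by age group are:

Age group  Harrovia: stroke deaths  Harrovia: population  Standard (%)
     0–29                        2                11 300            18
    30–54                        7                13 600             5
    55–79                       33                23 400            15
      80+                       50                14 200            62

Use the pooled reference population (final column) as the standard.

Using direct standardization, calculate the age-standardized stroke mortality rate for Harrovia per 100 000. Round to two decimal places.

245.22

Age-specific rates per 100 000 for Harrovia: 17.70, 51.47, 141.03, 352.11.
Standard weights: 0.18, 0.05, 0.15, 0.62.
Standardized rate: 0.1800×17.70 + 0.0500×51.47 + 0.1500×141.03 + 0.6200×352.11 = 245.2231 per 100 000.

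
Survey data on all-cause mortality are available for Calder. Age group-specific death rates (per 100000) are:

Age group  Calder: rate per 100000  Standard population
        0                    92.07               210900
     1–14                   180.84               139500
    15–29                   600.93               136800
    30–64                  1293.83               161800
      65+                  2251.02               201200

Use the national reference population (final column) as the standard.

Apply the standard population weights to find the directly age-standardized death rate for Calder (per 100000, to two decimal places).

Standard total = 850200; weights = 0.2481, 0.1641, 0.1609, 0.1903, 0.2367.
Standardized rate: 0.2481×92.07 + 0.1641×180.84 + 0.1609×600.93 + 0.1903×1293.83 + 0.2367×2251.02 = 928.1332 per 100000.

928.13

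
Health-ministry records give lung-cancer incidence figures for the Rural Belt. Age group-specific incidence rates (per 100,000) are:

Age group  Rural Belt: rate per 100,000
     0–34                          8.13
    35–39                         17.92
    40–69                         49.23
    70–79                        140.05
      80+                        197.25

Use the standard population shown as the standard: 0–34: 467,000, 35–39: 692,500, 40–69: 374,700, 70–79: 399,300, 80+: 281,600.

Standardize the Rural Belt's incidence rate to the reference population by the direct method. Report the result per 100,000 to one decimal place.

Standard total = 2,215,100; weights = 0.2108, 0.3126, 0.1692, 0.1803, 0.1271.
Standardized rate: 0.2108×8.13 + 0.3126×17.92 + 0.1692×49.23 + 0.1803×140.05 + 0.1271×197.25 = 65.9656 per 100,000.

66.0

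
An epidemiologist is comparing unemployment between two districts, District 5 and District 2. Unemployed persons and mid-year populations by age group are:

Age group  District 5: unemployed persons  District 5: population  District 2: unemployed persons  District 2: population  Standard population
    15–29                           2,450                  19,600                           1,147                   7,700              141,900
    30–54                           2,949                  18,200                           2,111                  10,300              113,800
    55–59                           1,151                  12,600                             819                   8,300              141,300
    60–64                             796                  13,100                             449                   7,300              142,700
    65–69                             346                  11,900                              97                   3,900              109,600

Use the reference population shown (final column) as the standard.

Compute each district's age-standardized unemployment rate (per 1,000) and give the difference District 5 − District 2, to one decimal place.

-13.8

Age-specific rates per 1,000 for District 5: 125.000, 162.033, 91.349, 60.763, 29.076.
For District 2: 148.961, 204.951, 98.675, 61.507, 24.872.
Standard total = 649,300; weights = 0.2185, 0.1753, 0.2176, 0.2198, 0.1688.
District 5: 0.2185×125.000 + 0.1753×162.033 + 0.2176×91.349 + 0.2198×60.763 + 0.1688×29.076 = 93.8582 per 1,000.
District 2: 0.2185×148.961 + 0.1753×204.951 + 0.2176×98.675 + 0.2198×61.507 + 0.1688×24.872 = 107.6648 per 1,000.
Difference = 93.8582 − 107.6648 = -13.8066.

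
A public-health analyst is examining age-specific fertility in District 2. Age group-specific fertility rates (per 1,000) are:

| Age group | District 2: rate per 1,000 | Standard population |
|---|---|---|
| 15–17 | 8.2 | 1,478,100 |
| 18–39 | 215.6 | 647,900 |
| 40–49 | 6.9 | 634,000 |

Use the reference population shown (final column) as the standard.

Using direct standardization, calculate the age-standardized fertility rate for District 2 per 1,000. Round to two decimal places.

56.59

Standard total = 2,760,000; weights = 0.5355, 0.2347, 0.2297.
Standardized rate: 0.5355×8.2 + 0.2347×215.6 + 0.2297×6.9 = 56.5878 per 1,000.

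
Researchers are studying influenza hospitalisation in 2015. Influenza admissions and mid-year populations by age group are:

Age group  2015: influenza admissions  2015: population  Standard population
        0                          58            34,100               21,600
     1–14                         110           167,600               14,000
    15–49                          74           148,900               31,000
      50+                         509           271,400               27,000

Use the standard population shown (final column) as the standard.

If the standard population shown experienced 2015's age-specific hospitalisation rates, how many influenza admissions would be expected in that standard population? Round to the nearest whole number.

Age-specific rates per 100,000 for 2015: 170.09, 65.63, 49.70, 187.55.
Expected influenza admissions = Σ (standard pop × age-specific rate ÷ 100,000)
= 21,600×170.09/100,000 + 14,000×65.63/100,000 + 31,000×49.70/100,000 + 27,000×187.55/100,000
= 36.74 + 9.19 + 15.41 + 50.64 = 111.97.

112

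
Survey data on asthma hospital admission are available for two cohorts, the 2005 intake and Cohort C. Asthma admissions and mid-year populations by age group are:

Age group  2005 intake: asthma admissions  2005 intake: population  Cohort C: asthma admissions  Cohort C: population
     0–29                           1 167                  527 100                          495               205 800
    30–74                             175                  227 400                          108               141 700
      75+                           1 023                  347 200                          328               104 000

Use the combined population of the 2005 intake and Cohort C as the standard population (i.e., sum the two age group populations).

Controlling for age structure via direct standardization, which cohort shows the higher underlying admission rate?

Cohort C

Age-specific rates per 10 000 for the 2005 intake: 22.14, 7.70, 29.46.
For Cohort C: 24.05, 7.62, 31.54.
Combined standard total = 1 553 200; weights = 0.4719, 0.2376, 0.2905.
The 2005 intake: 0.4719×22.14 + 0.2376×7.70 + 0.2905×29.46 = 20.8352 per 10 000.
Cohort C: 0.4719×24.05 + 0.2376×7.62 + 0.2905×31.54 = 22.3226 per 10 000.
The crude rates (21.47 vs 20.62) would put the 2005 intake higher, but that reflects its age composition; once standardized to a common age structure, Cohort C has the higher underlying rate.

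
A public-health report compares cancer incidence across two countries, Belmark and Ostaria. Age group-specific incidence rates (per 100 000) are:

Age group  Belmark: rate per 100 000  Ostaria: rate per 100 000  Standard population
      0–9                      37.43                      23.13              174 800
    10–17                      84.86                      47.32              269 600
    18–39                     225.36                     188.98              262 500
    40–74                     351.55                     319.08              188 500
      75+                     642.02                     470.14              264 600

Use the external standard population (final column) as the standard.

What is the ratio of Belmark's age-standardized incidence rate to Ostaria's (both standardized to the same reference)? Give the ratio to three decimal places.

Standard total = 1 160 000; weights = 0.1507, 0.2324, 0.2263, 0.1625, 0.2281.
Belmark: 0.1507×37.43 + 0.2324×84.86 + 0.2263×225.36 + 0.1625×351.55 + 0.2281×642.02 = 279.9342 per 100 000.
Ostaria: 0.1507×23.13 + 0.2324×47.32 + 0.2263×188.98 + 0.1625×319.08 + 0.2281×470.14 = 216.3392 per 100 000.
Ratio = 279.9342 ÷ 216.3392 = 1.29396.

1.294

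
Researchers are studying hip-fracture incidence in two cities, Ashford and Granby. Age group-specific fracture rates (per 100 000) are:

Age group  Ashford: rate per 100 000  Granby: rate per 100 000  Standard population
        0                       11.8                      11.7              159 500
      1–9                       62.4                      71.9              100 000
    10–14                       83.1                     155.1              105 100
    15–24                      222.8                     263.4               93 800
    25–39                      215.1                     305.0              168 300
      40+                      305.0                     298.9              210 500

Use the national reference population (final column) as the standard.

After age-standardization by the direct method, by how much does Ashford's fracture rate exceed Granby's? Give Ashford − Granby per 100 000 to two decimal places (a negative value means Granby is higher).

Standard total = 837 200; weights = 0.1905, 0.1194, 0.1255, 0.1120, 0.2010, 0.2514.
Ashford: 0.1905×11.8 + 0.1194×62.4 + 0.1255×83.1 + 0.1120×222.8 + 0.2010×215.1 + 0.2514×305.0 = 165.0243 per 100 000.
Granby: 0.1905×11.7 + 0.1194×71.9 + 0.1255×155.1 + 0.1120×263.4 + 0.2010×305.0 + 0.2514×298.9 = 196.2662 per 100 000.
Difference = 165.0243 − 196.2662 = -31.2418.

-31.24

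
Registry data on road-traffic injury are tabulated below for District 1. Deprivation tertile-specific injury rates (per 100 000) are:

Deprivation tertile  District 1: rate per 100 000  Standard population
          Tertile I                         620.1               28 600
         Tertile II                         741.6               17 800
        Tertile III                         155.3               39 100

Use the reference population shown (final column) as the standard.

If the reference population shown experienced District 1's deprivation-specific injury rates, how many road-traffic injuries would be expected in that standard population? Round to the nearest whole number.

Expected road-traffic injuries = Σ (standard pop × deprivation-specific rate ÷ 100 000)
= 28 600×620.1/100 000 + 17 800×741.6/100 000 + 39 100×155.3/100 000
= 177.35 + 132.00 + 60.72 = 370.08.

370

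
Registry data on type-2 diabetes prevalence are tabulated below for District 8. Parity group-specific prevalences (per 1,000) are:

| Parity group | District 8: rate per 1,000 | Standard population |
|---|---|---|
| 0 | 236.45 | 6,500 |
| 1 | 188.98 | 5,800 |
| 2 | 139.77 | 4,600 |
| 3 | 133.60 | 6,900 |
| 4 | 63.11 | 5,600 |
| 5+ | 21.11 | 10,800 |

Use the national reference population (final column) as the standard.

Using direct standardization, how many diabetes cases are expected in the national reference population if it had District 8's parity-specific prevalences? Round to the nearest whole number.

Expected diabetes cases = Σ (standard pop × parity-specific rate ÷ 1,000)
= 6,500×236.45/1,000 + 5,800×188.98/1,000 + 4,600×139.77/1,000 + 6,900×133.60/1,000 + 5,600×63.11/1,000 + 10,800×21.11/1,000
= 1536.92 + 1096.08 + 642.94 + 921.84 + 353.42 + 227.99 = 4779.19.

4779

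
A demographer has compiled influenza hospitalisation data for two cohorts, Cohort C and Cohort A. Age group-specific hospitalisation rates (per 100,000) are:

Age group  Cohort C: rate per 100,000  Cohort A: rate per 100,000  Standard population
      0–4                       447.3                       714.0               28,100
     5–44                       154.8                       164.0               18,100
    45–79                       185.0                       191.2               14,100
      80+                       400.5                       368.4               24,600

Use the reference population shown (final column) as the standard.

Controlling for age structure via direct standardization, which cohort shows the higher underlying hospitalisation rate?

Cohort A

Standard total = 84,900; weights = 0.3310, 0.2132, 0.1661, 0.2898.
Cohort C: 0.3310×447.3 + 0.2132×154.8 + 0.1661×185.0 + 0.2898×400.5 = 327.8187 per 100,000.
Cohort A: 0.3310×714.0 + 0.2132×164.0 + 0.1661×191.2 + 0.2898×368.4 = 409.7804 per 100,000.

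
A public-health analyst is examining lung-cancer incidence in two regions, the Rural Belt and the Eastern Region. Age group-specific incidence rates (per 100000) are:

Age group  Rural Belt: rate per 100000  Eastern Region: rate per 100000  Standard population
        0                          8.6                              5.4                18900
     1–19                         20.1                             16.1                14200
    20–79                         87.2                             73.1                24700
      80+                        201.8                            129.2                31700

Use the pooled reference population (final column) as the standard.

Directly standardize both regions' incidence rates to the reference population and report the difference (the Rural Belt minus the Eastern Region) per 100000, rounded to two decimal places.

Standard total = 89500; weights = 0.2112, 0.1587, 0.2760, 0.3542.
The Rural Belt: 0.2112×8.6 + 0.1587×20.1 + 0.2760×87.2 + 0.3542×201.8 = 100.5459 per 100000.
The Eastern Region: 0.2112×5.4 + 0.1587×16.1 + 0.2760×73.1 + 0.3542×129.2 = 69.6301 per 100000.
Difference = 100.5459 − 69.6301 = 30.9159.

30.92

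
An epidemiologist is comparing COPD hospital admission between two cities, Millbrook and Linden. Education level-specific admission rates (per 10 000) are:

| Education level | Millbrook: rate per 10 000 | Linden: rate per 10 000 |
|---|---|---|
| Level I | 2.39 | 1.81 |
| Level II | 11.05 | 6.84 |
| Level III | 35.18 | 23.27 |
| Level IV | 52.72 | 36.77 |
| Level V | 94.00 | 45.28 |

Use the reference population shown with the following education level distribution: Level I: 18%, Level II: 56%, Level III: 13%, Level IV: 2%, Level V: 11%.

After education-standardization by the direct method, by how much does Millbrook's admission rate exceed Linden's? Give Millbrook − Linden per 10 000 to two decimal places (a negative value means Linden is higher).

9.69

Standard weights: 0.18, 0.56, 0.13, 0.02, 0.11.
Millbrook: 0.1800×2.39 + 0.5600×11.05 + 0.1300×35.18 + 0.0200×52.72 + 0.1100×94.00 = 22.5860 per 10 000.
Linden: 0.1800×1.81 + 0.5600×6.84 + 0.1300×23.27 + 0.0200×36.77 + 0.1100×45.28 = 12.8975 per 10 000.
Difference = 22.5860 − 12.8975 = 9.6885.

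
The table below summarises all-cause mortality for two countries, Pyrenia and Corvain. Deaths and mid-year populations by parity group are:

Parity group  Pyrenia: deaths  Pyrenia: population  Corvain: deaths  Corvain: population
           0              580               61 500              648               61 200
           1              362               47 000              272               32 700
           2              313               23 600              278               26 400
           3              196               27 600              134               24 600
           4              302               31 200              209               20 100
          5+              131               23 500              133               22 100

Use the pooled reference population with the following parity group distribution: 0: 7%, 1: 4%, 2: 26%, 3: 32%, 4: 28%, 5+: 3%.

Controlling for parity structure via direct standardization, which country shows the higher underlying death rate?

Pyrenia

Parity-specific rates per 1 000 for Pyrenia: 9.431, 7.702, 13.263, 7.101, 9.679, 5.574.
For Corvain: 10.588, 8.318, 10.530, 5.447, 10.398, 6.018.
Standard weights: 0.07, 0.04, 0.26, 0.32, 0.28, 0.03.
Pyrenia: 0.0700×9.431 + 0.0400×7.702 + 0.2600×13.263 + 0.3200×7.101 + 0.2800×9.679 + 0.0300×5.574 = 9.5665 per 1 000.
Corvain: 0.0700×10.588 + 0.0400×8.318 + 0.2600×10.530 + 0.3200×5.447 + 0.2800×10.398 + 0.0300×6.018 = 8.6469 per 1 000.
The crude rates (8.79 vs 8.95) would put Corvain higher, but that reflects its parity composition; once standardized to a common parity structure, Pyrenia has the higher underlying rate.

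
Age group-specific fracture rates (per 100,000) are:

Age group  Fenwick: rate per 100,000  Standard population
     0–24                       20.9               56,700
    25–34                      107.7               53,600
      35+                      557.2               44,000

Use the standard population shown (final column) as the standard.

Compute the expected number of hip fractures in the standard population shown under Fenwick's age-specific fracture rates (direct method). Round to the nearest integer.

315

Expected hip fractures = Σ (standard pop × age-specific rate ÷ 100,000)
= 56,700×20.9/100,000 + 53,600×107.7/100,000 + 44,000×557.2/100,000
= 11.85 + 57.73 + 245.17 = 314.75.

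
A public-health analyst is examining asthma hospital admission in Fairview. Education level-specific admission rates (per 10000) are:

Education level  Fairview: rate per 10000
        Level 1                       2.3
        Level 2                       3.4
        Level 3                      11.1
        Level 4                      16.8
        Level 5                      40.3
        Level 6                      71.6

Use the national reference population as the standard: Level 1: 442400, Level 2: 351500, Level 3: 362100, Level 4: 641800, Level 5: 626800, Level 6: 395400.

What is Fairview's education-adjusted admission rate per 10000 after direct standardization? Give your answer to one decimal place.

25.0

Standard total = 2820000; weights = 0.1569, 0.1246, 0.1284, 0.2276, 0.2223, 0.1402.
Standardized rate: 0.1569×2.3 + 0.1246×3.4 + 0.1284×11.1 + 0.2276×16.8 + 0.2223×40.3 + 0.1402×71.6 = 25.0301 per 10000.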